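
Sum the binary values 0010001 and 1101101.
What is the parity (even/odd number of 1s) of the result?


0010001 = 17
1101101 = 109
Sum = 126 = 1111110
1s count = 6

even parity (6 ones in 1111110)


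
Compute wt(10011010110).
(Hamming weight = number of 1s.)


Counting 1s in 10011010110

6


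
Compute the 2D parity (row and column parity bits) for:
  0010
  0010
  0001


Row parities: 111
Column parities: 0001

Row P: 111, Col P: 0001, Corner: 1


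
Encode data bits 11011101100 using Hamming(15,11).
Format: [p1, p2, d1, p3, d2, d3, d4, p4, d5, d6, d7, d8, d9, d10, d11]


Parity bits: p1=1, p2=1, p3=0, p4=0

111010101101100


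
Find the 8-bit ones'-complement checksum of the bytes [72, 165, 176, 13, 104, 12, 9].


Sum = 551 mod 256 = 39
Complement = 216

216


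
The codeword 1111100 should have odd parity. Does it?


Number of 1s: 5

Yes, parity is correct (5 ones)


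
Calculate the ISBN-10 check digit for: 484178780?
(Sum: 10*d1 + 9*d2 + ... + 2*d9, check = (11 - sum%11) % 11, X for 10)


Weighted sum: 285
285 mod 11 = 10

Check digit: 1


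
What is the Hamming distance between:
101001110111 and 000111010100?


XOR: 101110100011
Count of 1s: 7

7


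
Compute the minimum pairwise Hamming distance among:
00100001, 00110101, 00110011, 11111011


Comparing all pairs, minimum distance: 2
Can detect 1 errors, correct 0 errors

2


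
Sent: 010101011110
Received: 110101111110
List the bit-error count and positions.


XOR: 100000100000

2 error(s) at position(s): 0, 6


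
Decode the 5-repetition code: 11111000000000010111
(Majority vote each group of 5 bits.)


Groups: 11111, 00000, 00000, 10111
Majority votes: 1001

1001


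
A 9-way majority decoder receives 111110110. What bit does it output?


Ones: 7 out of 9
Threshold: 5

1 (7/9 voted 1)


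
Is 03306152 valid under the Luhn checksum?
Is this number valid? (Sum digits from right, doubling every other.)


Luhn sum = 16
16 mod 10 = 6

Invalid (Luhn sum mod 10 = 6)


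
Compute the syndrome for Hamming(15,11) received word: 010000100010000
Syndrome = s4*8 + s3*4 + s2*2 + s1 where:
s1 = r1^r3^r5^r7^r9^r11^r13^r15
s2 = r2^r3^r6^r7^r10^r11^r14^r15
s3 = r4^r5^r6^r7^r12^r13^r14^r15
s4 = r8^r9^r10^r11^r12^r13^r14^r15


s1=0, s2=1, s3=1, s4=1

Syndrome = 14 (error at position 14)


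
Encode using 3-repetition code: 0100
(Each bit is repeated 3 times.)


Each bit -> 3 copies

000111000000


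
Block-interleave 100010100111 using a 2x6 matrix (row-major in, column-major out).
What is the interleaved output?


Matrix:
  100010
  100111
Read columns: 110000011101

110000011101


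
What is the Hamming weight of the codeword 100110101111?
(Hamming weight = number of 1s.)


Counting 1s in 100110101111

8


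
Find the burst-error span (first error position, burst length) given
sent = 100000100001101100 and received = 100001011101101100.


XOR: 000001111100000000

Burst at position 5, length 5


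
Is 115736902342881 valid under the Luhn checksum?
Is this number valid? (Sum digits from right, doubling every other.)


Luhn sum = 60
60 mod 10 = 0

Valid (Luhn sum mod 10 = 0)


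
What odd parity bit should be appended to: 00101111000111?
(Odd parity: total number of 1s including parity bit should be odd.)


Number of 1s in data: 8
Parity bit: 1

1


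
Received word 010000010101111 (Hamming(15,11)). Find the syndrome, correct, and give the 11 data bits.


Syndrome = 0: no error detected

Data: 00000101111 (no errors)


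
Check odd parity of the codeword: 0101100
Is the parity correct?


Number of 1s: 3

Yes, parity is correct (3 ones)


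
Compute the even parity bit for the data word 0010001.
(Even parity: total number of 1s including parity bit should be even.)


Number of 1s in data: 2
Parity bit: 0

0


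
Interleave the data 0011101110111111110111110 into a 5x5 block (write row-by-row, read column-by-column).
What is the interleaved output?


Matrix:
  00111
  01110
  11111
  11101
  11110
Read columns: 0011101111111111110110110

0011101111111111110110110


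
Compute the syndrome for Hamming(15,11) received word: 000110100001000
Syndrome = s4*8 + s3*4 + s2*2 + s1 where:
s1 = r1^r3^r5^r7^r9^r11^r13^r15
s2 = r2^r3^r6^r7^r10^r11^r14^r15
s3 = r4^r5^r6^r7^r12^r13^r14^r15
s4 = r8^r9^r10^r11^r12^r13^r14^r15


s1=0, s2=1, s3=0, s4=1

Syndrome = 10 (error at position 10)


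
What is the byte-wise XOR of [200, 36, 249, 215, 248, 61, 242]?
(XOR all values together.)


XOR chain: 200 ^ 36 ^ 249 ^ 215 ^ 248 ^ 61 ^ 242 = 245

245


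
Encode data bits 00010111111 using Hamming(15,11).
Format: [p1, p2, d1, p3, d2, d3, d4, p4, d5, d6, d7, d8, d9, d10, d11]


Parity bits: p1=0, p2=1, p3=1, p4=0

010100100111111


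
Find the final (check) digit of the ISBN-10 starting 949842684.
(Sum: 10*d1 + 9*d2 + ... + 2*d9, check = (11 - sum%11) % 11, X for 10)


Weighted sum: 344
344 mod 11 = 3

Check digit: 8


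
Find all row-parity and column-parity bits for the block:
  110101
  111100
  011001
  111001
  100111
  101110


Row parities: 001000
Column parities: 100000

Row P: 001000, Col P: 100000, Corner: 1


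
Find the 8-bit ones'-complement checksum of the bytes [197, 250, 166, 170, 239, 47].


Sum = 1069 mod 256 = 45
Complement = 210

210


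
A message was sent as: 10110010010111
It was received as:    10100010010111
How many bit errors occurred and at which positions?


XOR: 00010000000000

1 error(s) at position(s): 3


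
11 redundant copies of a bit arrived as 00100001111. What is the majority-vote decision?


Ones: 5 out of 11
Threshold: 6

0 (5/11 voted 1)


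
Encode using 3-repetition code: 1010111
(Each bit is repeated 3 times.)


Each bit -> 3 copies

111000111000111111111


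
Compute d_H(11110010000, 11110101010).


XOR: 00000111010
Count of 1s: 4

4


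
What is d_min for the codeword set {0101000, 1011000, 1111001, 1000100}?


Comparing all pairs, minimum distance: 2
Can detect 1 errors, correct 0 errors

2


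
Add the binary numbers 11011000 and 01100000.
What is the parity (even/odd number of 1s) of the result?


11011000 = 216
01100000 = 96
Sum = 312 = 100111000
1s count = 4

even parity (4 ones in 100111000)


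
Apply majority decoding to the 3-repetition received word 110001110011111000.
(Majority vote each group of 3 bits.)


Groups: 110, 001, 110, 011, 111, 000
Majority votes: 101110

101110


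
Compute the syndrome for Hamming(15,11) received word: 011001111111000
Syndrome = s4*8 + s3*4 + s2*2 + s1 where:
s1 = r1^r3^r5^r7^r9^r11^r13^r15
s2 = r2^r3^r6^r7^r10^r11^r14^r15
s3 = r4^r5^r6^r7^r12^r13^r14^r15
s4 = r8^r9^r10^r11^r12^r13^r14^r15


s1=0, s2=0, s3=1, s4=1

Syndrome = 12 (error at position 12)


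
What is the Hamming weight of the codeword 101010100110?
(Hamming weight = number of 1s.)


Counting 1s in 101010100110

6


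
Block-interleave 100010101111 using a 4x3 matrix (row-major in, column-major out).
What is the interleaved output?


Matrix:
  100
  010
  101
  111
Read columns: 101101010011

101101010011


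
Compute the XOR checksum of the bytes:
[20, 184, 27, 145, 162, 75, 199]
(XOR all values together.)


XOR chain: 20 ^ 184 ^ 27 ^ 145 ^ 162 ^ 75 ^ 199 = 8

8


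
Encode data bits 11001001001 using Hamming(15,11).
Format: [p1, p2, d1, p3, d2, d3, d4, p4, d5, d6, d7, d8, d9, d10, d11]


Parity bits: p1=0, p2=0, p3=1, p4=1

001110011001001


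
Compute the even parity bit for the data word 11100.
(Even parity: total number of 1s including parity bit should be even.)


Number of 1s in data: 3
Parity bit: 1

1


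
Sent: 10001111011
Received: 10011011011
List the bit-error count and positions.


XOR: 00010100000

2 error(s) at position(s): 3, 5


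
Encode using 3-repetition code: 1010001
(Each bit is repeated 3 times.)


Each bit -> 3 copies

111000111000000000111


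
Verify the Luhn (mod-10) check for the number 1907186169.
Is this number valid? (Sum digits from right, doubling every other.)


Luhn sum = 44
44 mod 10 = 4

Invalid (Luhn sum mod 10 = 4)


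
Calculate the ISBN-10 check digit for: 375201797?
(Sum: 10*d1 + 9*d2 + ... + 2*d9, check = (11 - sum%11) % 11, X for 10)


Weighted sum: 221
221 mod 11 = 1

Check digit: X


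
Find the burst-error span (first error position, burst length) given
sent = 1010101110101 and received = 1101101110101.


XOR: 0111000000000

Burst at position 1, length 3


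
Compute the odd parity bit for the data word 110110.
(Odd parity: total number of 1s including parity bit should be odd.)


Number of 1s in data: 4
Parity bit: 1

1


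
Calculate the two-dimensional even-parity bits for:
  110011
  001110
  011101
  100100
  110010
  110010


Row parities: 010011
Column parities: 000100

Row P: 010011, Col P: 000100, Corner: 1


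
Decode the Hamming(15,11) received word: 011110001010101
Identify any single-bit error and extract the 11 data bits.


Syndrome = 0: no error detected

Data: 11001010101 (no errors)


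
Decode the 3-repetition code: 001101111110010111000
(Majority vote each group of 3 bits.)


Groups: 001, 101, 111, 110, 010, 111, 000
Majority votes: 0111010

0111010


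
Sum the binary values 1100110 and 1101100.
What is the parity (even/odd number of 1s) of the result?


1100110 = 102
1101100 = 108
Sum = 210 = 11010010
1s count = 4

even parity (4 ones in 11010010)


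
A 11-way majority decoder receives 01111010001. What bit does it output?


Ones: 6 out of 11
Threshold: 6

1 (6/11 voted 1)


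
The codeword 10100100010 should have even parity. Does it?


Number of 1s: 4

Yes, parity is correct (4 ones)


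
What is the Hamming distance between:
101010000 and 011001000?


XOR: 110011000
Count of 1s: 4

4


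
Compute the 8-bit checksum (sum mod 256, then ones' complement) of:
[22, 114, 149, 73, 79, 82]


Sum = 519 mod 256 = 7
Complement = 248

248


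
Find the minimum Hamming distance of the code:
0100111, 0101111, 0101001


Comparing all pairs, minimum distance: 1
Can detect 0 errors, correct 0 errors

1


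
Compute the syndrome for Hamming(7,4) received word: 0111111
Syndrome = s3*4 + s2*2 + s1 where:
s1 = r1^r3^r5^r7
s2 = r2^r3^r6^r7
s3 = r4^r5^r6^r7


s1=1, s2=0, s3=0

Syndrome = 1 (error at position 1)


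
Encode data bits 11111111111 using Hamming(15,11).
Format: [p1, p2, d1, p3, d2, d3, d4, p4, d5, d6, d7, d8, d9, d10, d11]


Parity bits: p1=1, p2=1, p3=1, p4=1

111111111111111


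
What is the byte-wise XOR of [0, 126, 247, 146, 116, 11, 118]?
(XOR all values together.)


XOR chain: 0 ^ 126 ^ 247 ^ 146 ^ 116 ^ 11 ^ 118 = 18

18


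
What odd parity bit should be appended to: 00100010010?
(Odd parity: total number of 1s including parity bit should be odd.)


Number of 1s in data: 3
Parity bit: 0

0


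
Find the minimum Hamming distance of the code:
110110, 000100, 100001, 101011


Comparing all pairs, minimum distance: 2
Can detect 1 errors, correct 0 errors

2


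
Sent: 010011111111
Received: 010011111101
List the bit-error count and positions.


XOR: 000000000010

1 error(s) at position(s): 10


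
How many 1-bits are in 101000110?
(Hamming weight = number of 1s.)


Counting 1s in 101000110

4


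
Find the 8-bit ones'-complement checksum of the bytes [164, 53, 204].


Sum = 421 mod 256 = 165
Complement = 90

90


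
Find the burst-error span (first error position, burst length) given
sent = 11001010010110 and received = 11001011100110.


XOR: 00000001110000

Burst at position 7, length 3


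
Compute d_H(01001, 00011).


XOR: 01010
Count of 1s: 2

2


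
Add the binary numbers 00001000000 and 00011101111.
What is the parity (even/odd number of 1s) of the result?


00001000000 = 64
00011101111 = 239
Sum = 303 = 100101111
1s count = 6

even parity (6 ones in 100101111)


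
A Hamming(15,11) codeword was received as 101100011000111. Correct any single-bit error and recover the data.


Syndrome = 11: error at position 11

Data: 10001010111 (corrected bit 11)


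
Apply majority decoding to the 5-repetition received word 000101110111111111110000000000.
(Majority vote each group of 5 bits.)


Groups: 00010, 11101, 11111, 11111, 00000, 00000
Majority votes: 011100

011100


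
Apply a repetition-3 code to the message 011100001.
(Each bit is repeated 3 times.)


Each bit -> 3 copies

000111111111000000000000111


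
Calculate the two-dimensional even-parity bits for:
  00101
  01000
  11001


Row parities: 011
Column parities: 10100

Row P: 011, Col P: 10100, Corner: 0


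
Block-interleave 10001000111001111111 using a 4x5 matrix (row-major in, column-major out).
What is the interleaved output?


Matrix:
  10001
  00011
  10011
  11111
Read columns: 10110001000101111111

10110001000101111111


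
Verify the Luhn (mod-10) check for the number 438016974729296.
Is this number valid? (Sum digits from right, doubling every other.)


Luhn sum = 73
73 mod 10 = 3

Invalid (Luhn sum mod 10 = 3)


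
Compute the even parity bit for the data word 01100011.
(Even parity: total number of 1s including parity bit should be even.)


Number of 1s in data: 4
Parity bit: 0

0


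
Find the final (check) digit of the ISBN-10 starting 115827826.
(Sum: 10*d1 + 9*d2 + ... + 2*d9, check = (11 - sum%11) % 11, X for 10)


Weighted sum: 212
212 mod 11 = 3

Check digit: 8


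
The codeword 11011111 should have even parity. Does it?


Number of 1s: 7

No, parity error (7 ones)


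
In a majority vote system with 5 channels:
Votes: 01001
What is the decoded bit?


Ones: 2 out of 5
Threshold: 3

0 (2/5 voted 1)


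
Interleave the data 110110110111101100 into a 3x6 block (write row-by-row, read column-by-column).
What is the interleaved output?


Matrix:
  110110
  110111
  101100
Read columns: 111110001111110010

111110001111110010


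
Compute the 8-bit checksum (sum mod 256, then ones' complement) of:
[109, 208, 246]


Sum = 563 mod 256 = 51
Complement = 204

204


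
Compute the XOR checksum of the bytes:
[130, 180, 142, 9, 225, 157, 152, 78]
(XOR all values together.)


XOR chain: 130 ^ 180 ^ 142 ^ 9 ^ 225 ^ 157 ^ 152 ^ 78 = 27

27


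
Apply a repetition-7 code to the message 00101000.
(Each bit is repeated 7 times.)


Each bit -> 7 copies

00000000000000111111100000001111111000000000000000000000


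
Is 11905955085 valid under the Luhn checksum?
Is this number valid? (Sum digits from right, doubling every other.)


Luhn sum = 44
44 mod 10 = 4

Invalid (Luhn sum mod 10 = 4)


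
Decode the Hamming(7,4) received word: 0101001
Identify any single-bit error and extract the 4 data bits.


Syndrome = 1: error at position 1

Data: 0001 (corrected bit 1)


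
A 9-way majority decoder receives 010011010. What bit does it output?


Ones: 4 out of 9
Threshold: 5

0 (4/9 voted 1)


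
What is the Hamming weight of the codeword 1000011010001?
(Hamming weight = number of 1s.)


Counting 1s in 1000011010001

5


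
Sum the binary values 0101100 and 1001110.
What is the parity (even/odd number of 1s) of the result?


0101100 = 44
1001110 = 78
Sum = 122 = 1111010
1s count = 5

odd parity (5 ones in 1111010)


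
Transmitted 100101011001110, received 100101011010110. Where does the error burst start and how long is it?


XOR: 000000000011000

Burst at position 10, length 2


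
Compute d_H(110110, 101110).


XOR: 011000
Count of 1s: 2

2


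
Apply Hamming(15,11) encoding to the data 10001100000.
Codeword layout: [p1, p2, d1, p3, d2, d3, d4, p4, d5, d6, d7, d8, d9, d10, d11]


Parity bits: p1=0, p2=0, p3=0, p4=0

001000001100000


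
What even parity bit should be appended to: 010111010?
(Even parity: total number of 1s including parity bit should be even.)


Number of 1s in data: 5
Parity bit: 1

1


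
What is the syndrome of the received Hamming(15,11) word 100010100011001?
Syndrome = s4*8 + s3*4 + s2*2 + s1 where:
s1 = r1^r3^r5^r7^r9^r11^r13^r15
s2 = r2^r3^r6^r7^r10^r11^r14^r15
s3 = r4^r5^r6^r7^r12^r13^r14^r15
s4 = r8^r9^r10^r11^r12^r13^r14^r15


s1=1, s2=1, s3=0, s4=1

Syndrome = 11 (error at position 11)


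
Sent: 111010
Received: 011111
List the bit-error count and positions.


XOR: 100101

3 error(s) at position(s): 0, 3, 5


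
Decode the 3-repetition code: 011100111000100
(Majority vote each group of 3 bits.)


Groups: 011, 100, 111, 000, 100
Majority votes: 10100

10100


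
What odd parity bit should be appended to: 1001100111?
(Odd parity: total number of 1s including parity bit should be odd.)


Number of 1s in data: 6
Parity bit: 1

1


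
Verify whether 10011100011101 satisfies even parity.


Number of 1s: 8

Yes, parity is correct (8 ones)


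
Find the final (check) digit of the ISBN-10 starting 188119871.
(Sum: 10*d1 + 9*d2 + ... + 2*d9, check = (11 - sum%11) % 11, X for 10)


Weighted sum: 259
259 mod 11 = 6

Check digit: 5


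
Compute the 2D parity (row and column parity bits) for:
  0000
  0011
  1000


Row parities: 001
Column parities: 1011

Row P: 001, Col P: 1011, Corner: 1


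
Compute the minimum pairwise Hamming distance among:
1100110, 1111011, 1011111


Comparing all pairs, minimum distance: 2
Can detect 1 errors, correct 0 errors

2


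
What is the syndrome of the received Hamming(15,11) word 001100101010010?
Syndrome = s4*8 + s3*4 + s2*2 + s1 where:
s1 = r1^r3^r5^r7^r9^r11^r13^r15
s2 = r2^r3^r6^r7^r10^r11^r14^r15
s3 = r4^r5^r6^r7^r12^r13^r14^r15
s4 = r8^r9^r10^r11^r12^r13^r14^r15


s1=0, s2=0, s3=1, s4=1

Syndrome = 12 (error at position 12)


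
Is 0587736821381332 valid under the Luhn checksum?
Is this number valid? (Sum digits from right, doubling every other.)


Luhn sum = 70
70 mod 10 = 0

Valid (Luhn sum mod 10 = 0)


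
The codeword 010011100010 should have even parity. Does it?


Number of 1s: 5

No, parity error (5 ones)


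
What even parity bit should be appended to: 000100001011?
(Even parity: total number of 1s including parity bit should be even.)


Number of 1s in data: 4
Parity bit: 0

0


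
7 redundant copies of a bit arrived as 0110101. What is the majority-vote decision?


Ones: 4 out of 7
Threshold: 4

1 (4/7 voted 1)


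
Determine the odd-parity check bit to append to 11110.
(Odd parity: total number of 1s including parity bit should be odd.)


Number of 1s in data: 4
Parity bit: 1

1


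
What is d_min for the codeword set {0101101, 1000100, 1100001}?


Comparing all pairs, minimum distance: 3
Can detect 2 errors, correct 1 errors

3


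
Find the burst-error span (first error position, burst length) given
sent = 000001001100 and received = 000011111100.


XOR: 000010110000

Burst at position 4, length 4


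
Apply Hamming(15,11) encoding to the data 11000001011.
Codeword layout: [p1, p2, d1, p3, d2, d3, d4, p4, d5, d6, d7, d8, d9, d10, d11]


Parity bits: p1=1, p2=1, p3=0, p4=1

111010010001011


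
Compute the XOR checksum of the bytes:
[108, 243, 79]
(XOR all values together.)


XOR chain: 108 ^ 243 ^ 79 = 208

208


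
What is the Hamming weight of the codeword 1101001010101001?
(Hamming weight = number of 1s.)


Counting 1s in 1101001010101001

8


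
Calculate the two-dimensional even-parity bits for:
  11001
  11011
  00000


Row parities: 100
Column parities: 00010

Row P: 100, Col P: 00010, Corner: 1


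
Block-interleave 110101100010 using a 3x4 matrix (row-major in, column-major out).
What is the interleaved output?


Matrix:
  1101
  0110
  0010
Read columns: 100110011100

100110011100


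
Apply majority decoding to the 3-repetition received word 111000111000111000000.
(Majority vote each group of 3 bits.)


Groups: 111, 000, 111, 000, 111, 000, 000
Majority votes: 1010100

1010100


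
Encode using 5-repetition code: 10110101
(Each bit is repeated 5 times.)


Each bit -> 5 copies

1111100000111111111100000111110000011111


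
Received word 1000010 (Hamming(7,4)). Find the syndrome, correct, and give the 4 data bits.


Syndrome = 7: error at position 7

Data: 0011 (corrected bit 7)


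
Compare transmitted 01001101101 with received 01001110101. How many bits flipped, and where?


XOR: 00000011000

2 error(s) at position(s): 6, 7


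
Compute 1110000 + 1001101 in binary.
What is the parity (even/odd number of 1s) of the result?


1110000 = 112
1001101 = 77
Sum = 189 = 10111101
1s count = 6

even parity (6 ones in 10111101)


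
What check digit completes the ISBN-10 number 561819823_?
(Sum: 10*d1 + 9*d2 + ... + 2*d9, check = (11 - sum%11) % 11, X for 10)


Weighted sum: 263
263 mod 11 = 10

Check digit: 1


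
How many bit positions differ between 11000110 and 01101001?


XOR: 10101111
Count of 1s: 6

6


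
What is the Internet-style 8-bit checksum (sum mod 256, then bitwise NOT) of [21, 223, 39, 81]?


Sum = 364 mod 256 = 108
Complement = 147

147


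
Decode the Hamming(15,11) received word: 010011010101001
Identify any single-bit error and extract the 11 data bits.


Syndrome = 0: no error detected

Data: 01100101001 (no errors)


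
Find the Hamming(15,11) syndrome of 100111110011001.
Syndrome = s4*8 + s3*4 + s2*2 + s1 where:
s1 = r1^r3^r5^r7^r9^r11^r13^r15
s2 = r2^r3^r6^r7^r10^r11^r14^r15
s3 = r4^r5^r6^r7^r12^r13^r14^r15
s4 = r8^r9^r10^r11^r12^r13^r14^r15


s1=1, s2=0, s3=0, s4=0

Syndrome = 1 (error at position 1)


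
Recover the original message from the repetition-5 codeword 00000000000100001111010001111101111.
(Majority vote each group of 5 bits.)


Groups: 00000, 00000, 01000, 01111, 01000, 11111, 01111
Majority votes: 0001011

0001011


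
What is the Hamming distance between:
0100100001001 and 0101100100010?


XOR: 0001000101011
Count of 1s: 5

5


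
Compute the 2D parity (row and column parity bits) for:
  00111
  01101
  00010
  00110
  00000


Row parities: 11100
Column parities: 01110

Row P: 11100, Col P: 01110, Corner: 1


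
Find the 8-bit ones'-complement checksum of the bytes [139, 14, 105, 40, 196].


Sum = 494 mod 256 = 238
Complement = 17

17


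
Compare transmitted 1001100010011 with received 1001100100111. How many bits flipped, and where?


XOR: 0000000110100

3 error(s) at position(s): 7, 8, 10


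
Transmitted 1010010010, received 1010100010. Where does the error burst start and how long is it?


XOR: 0000110000

Burst at position 4, length 2


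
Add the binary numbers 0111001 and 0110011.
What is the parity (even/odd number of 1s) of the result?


0111001 = 57
0110011 = 51
Sum = 108 = 1101100
1s count = 4

even parity (4 ones in 1101100)


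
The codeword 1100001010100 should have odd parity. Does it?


Number of 1s: 5

Yes, parity is correct (5 ones)


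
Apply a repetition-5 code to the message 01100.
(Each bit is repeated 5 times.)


Each bit -> 5 copies

0000011111111110000000000


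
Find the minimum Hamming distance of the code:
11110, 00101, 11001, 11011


Comparing all pairs, minimum distance: 1
Can detect 0 errors, correct 0 errors

1


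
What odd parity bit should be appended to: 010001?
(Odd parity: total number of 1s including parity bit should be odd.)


Number of 1s in data: 2
Parity bit: 1

1


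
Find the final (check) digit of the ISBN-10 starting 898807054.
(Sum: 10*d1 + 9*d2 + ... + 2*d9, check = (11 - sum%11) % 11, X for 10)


Weighted sum: 339
339 mod 11 = 9

Check digit: 2


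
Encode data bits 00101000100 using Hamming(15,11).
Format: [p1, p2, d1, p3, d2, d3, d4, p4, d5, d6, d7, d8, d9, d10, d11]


Parity bits: p1=0, p2=1, p3=0, p4=0

010001001000100


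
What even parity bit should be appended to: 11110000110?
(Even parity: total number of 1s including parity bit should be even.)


Number of 1s in data: 6
Parity bit: 0

0


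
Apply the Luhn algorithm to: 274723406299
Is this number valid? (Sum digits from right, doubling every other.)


Luhn sum = 64
64 mod 10 = 4

Invalid (Luhn sum mod 10 = 4)


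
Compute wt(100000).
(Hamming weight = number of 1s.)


Counting 1s in 100000

1


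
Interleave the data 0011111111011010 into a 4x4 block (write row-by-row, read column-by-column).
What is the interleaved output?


Matrix:
  0011
  1111
  1101
  1010
Read columns: 0111011011011110

0111011011011110


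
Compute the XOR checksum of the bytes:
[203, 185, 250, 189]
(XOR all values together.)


XOR chain: 203 ^ 185 ^ 250 ^ 189 = 53

53


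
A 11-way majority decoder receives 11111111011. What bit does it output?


Ones: 10 out of 11
Threshold: 6

1 (10/11 voted 1)


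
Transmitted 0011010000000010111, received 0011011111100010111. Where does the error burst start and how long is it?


XOR: 0000001111100000000

Burst at position 6, length 5


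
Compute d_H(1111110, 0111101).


XOR: 1000011
Count of 1s: 3

3


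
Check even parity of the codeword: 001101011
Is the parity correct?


Number of 1s: 5

No, parity error (5 ones)


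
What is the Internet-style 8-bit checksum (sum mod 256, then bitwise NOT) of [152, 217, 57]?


Sum = 426 mod 256 = 170
Complement = 85

85


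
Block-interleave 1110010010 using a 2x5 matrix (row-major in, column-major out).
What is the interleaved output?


Matrix:
  11100
  10010
Read columns: 1110100100

1110100100


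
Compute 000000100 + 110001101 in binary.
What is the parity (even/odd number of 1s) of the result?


000000100 = 4
110001101 = 397
Sum = 401 = 110010001
1s count = 4

even parity (4 ones in 110010001)


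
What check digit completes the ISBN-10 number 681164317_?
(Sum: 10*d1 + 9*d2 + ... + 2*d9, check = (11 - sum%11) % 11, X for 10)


Weighted sum: 232
232 mod 11 = 1

Check digit: X


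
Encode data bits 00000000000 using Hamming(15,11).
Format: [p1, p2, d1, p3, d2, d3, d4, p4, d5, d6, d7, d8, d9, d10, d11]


Parity bits: p1=0, p2=0, p3=0, p4=0

000000000000000


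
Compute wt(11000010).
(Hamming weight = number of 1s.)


Counting 1s in 11000010

3


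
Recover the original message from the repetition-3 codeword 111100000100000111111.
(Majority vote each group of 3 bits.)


Groups: 111, 100, 000, 100, 000, 111, 111
Majority votes: 1000011

1000011


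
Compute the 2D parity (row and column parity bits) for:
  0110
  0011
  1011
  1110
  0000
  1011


Row parities: 001101
Column parities: 1011

Row P: 001101, Col P: 1011, Corner: 1


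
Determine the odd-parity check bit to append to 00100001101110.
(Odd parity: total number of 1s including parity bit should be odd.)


Number of 1s in data: 6
Parity bit: 1

1


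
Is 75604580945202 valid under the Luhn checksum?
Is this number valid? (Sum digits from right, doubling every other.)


Luhn sum = 51
51 mod 10 = 1

Invalid (Luhn sum mod 10 = 1)


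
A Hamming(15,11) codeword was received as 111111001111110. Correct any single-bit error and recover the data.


Syndrome = 0: no error detected

Data: 11101111110 (no errors)


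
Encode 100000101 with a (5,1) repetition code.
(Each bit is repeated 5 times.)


Each bit -> 5 copies

111110000000000000000000000000111110000011111


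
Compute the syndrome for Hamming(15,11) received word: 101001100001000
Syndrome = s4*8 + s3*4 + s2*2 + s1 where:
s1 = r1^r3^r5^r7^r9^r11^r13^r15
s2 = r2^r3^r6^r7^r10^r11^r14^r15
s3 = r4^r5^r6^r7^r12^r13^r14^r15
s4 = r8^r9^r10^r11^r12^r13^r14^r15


s1=1, s2=1, s3=1, s4=1

Syndrome = 15 (error at position 15)


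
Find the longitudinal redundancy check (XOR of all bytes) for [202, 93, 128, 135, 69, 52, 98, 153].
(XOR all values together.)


XOR chain: 202 ^ 93 ^ 128 ^ 135 ^ 69 ^ 52 ^ 98 ^ 153 = 26

26


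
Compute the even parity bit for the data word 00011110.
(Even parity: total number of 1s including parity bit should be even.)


Number of 1s in data: 4
Parity bit: 0

0


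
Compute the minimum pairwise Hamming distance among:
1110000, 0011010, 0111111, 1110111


Comparing all pairs, minimum distance: 2
Can detect 1 errors, correct 0 errors

2


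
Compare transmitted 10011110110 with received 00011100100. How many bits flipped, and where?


XOR: 10000010010

3 error(s) at position(s): 0, 6, 9


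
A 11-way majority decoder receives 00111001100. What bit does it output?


Ones: 5 out of 11
Threshold: 6

0 (5/11 voted 1)


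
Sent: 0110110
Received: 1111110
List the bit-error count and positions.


XOR: 1001000

2 error(s) at position(s): 0, 3


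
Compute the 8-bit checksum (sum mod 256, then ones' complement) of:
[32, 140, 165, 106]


Sum = 443 mod 256 = 187
Complement = 68

68


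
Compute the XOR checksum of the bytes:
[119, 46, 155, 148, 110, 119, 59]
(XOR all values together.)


XOR chain: 119 ^ 46 ^ 155 ^ 148 ^ 110 ^ 119 ^ 59 = 116

116


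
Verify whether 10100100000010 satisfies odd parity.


Number of 1s: 4

No, parity error (4 ones)


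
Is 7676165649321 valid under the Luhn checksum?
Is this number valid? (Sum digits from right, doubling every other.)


Luhn sum = 53
53 mod 10 = 3

Invalid (Luhn sum mod 10 = 3)


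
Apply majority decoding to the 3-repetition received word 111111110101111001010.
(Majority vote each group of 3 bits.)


Groups: 111, 111, 110, 101, 111, 001, 010
Majority votes: 1111100

1111100


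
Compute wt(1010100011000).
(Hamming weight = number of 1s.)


Counting 1s in 1010100011000

5


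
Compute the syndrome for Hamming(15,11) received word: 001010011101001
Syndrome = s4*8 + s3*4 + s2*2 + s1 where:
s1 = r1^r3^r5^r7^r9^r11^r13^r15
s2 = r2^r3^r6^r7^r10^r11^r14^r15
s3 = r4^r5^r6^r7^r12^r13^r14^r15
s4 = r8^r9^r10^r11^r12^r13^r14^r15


s1=0, s2=1, s3=1, s4=1

Syndrome = 14 (error at position 14)


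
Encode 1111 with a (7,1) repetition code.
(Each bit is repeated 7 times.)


Each bit -> 7 copies

1111111111111111111111111111


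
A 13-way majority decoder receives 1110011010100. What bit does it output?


Ones: 7 out of 13
Threshold: 7

1 (7/13 voted 1)


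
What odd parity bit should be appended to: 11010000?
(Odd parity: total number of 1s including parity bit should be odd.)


Number of 1s in data: 3
Parity bit: 0

0


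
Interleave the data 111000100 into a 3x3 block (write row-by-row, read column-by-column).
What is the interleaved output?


Matrix:
  111
  000
  100
Read columns: 101100100

101100100


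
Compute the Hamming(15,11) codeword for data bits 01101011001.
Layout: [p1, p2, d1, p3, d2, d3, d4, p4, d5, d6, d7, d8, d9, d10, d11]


Parity bits: p1=0, p2=1, p3=0, p4=0

010011001011001


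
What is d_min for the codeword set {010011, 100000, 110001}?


Comparing all pairs, minimum distance: 2
Can detect 1 errors, correct 0 errors

2


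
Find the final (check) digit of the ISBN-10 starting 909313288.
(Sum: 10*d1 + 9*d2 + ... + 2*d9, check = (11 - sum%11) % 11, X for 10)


Weighted sum: 252
252 mod 11 = 10

Check digit: 1


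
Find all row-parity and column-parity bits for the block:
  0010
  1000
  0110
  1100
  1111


Row parities: 11000
Column parities: 1111

Row P: 11000, Col P: 1111, Corner: 0


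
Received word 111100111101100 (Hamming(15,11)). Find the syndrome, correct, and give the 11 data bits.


Syndrome = 9: error at position 9

Data: 10010101100 (corrected bit 9)


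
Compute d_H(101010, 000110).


XOR: 101100
Count of 1s: 3

3


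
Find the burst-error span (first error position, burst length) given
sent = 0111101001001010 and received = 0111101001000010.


XOR: 0000000000001000

Burst at position 12, length 1


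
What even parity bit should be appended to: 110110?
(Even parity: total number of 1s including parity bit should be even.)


Number of 1s in data: 4
Parity bit: 0

0


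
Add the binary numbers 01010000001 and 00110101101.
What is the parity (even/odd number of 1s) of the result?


01010000001 = 641
00110101101 = 429
Sum = 1070 = 10000101110
1s count = 5

odd parity (5 ones in 10000101110)


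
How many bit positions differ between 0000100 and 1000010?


XOR: 1000110
Count of 1s: 3

3


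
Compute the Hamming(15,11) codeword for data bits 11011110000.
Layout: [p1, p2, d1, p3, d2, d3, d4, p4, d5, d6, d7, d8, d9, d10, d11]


Parity bits: p1=1, p2=0, p3=0, p4=1

101010111110000


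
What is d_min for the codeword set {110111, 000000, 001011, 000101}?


Comparing all pairs, minimum distance: 2
Can detect 1 errors, correct 0 errors

2


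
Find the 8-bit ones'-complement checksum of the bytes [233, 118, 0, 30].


Sum = 381 mod 256 = 125
Complement = 130

130


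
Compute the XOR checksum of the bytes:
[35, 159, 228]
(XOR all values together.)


XOR chain: 35 ^ 159 ^ 228 = 88

88


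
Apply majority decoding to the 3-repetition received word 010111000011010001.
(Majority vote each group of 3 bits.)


Groups: 010, 111, 000, 011, 010, 001
Majority votes: 010100

010100


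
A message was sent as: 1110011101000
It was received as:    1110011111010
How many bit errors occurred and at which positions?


XOR: 0000000010010

2 error(s) at position(s): 8, 11


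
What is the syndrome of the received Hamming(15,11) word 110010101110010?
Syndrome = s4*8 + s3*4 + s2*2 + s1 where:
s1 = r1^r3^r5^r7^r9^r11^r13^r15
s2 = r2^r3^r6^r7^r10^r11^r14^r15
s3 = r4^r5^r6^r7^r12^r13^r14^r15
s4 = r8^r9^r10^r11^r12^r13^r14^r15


s1=1, s2=1, s3=1, s4=0

Syndrome = 7 (error at position 7)


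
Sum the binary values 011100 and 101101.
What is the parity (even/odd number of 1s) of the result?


011100 = 28
101101 = 45
Sum = 73 = 1001001
1s count = 3

odd parity (3 ones in 1001001)


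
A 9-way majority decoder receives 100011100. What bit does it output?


Ones: 4 out of 9
Threshold: 5

0 (4/9 voted 1)


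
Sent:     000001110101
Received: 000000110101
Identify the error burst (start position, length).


XOR: 000001000000

Burst at position 5, length 1


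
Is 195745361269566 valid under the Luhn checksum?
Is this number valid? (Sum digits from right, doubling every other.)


Luhn sum = 65
65 mod 10 = 5

Invalid (Luhn sum mod 10 = 5)


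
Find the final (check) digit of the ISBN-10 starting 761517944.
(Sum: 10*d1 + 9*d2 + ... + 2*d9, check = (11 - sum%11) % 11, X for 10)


Weighted sum: 264
264 mod 11 = 0

Check digit: 0


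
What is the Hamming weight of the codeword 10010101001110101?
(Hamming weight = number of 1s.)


Counting 1s in 10010101001110101

9


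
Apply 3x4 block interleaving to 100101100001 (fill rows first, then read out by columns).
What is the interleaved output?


Matrix:
  1001
  0110
  0001
Read columns: 100010010101

100010010101


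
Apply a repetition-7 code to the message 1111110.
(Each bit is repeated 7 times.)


Each bit -> 7 copies

1111111111111111111111111111111111111111110000000


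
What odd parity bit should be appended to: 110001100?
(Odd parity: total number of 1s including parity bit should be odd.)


Number of 1s in data: 4
Parity bit: 1

1


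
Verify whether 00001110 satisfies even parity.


Number of 1s: 3

No, parity error (3 ones)


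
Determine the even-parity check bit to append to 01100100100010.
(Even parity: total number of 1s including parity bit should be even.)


Number of 1s in data: 5
Parity bit: 1

1


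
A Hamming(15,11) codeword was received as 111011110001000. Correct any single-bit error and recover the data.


Syndrome = 0: no error detected

Data: 11110001000 (no errors)


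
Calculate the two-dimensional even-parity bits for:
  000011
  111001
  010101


Row parities: 001
Column parities: 101111

Row P: 001, Col P: 101111, Corner: 1


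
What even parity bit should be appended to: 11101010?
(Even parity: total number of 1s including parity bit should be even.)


Number of 1s in data: 5
Parity bit: 1

1


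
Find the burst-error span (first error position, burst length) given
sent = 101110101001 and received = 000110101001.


XOR: 101000000000

Burst at position 0, length 3


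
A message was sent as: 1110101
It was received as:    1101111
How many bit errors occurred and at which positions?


XOR: 0011010

3 error(s) at position(s): 2, 3, 5


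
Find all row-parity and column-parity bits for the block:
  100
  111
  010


Row parities: 111
Column parities: 001

Row P: 111, Col P: 001, Corner: 1


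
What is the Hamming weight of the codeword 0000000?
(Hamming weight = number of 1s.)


Counting 1s in 0000000

0


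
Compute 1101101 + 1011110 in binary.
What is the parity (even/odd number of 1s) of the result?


1101101 = 109
1011110 = 94
Sum = 203 = 11001011
1s count = 5

odd parity (5 ones in 11001011)


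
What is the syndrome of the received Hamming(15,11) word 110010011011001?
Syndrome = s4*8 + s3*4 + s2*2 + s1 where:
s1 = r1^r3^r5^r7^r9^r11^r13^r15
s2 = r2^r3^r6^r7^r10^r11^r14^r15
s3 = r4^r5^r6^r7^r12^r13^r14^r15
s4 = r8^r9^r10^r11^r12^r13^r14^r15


s1=1, s2=1, s3=1, s4=1

Syndrome = 15 (error at position 15)


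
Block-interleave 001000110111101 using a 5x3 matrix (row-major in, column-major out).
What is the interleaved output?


Matrix:
  001
  000
  110
  111
  101
Read columns: 001110011010011

001110011010011


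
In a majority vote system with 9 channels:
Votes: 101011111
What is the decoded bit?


Ones: 7 out of 9
Threshold: 5

1 (7/9 voted 1)


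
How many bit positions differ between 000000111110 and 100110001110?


XOR: 100110110000
Count of 1s: 5

5


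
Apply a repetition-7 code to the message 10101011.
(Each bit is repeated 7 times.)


Each bit -> 7 copies

11111110000000111111100000001111111000000011111111111111


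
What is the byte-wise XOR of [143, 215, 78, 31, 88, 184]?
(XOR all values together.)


XOR chain: 143 ^ 215 ^ 78 ^ 31 ^ 88 ^ 184 = 233

233


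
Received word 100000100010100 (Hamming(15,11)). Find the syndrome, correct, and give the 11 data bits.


Syndrome = 0: no error detected

Data: 00010010100 (no errors)


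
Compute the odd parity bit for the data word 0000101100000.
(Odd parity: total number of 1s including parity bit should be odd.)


Number of 1s in data: 3
Parity bit: 0

0


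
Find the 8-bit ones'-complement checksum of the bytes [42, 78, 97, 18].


Sum = 235 mod 256 = 235
Complement = 20

20


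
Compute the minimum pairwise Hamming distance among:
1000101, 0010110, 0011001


Comparing all pairs, minimum distance: 4
Can detect 3 errors, correct 1 errors

4


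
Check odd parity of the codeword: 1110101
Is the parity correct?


Number of 1s: 5

Yes, parity is correct (5 ones)


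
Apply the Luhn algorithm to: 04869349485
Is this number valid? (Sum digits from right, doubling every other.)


Luhn sum = 63
63 mod 10 = 3

Invalid (Luhn sum mod 10 = 3)


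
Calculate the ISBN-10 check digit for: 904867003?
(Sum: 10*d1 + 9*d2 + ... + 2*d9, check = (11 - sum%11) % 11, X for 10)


Weighted sum: 255
255 mod 11 = 2

Check digit: 9


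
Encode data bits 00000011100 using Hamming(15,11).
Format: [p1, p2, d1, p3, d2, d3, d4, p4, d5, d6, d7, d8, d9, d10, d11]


Parity bits: p1=0, p2=1, p3=0, p4=1

010000010011100


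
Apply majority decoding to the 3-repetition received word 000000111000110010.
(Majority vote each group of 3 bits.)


Groups: 000, 000, 111, 000, 110, 010
Majority votes: 001010

001010


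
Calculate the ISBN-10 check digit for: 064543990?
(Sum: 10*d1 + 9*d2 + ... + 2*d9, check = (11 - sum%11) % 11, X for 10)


Weighted sum: 223
223 mod 11 = 3

Check digit: 8
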